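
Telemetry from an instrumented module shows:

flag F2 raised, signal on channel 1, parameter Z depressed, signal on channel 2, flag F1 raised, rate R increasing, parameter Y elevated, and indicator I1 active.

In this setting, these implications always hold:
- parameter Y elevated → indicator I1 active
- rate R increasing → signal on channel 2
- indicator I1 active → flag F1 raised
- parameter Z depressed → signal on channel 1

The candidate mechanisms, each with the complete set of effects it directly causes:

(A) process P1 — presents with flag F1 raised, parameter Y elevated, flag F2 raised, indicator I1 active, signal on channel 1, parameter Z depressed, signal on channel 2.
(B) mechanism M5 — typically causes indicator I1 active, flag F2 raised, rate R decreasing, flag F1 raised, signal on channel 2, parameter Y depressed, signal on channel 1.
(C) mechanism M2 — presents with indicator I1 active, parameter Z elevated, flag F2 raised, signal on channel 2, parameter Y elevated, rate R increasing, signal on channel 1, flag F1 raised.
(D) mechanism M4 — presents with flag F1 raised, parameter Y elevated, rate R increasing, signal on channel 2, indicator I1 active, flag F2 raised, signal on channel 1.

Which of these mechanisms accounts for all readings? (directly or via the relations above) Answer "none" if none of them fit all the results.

none

Per-candidate check:
(A) process P1 — does not account for rate R increasing
(B) mechanism M5 — flag F2 raised +; signal on channel 1 +; parameter Z depressed -; signal on channel 2 +; flag F1 raised +; rate R increasing -; parameter Y elevated -; indicator I1 active +
(C) mechanism M2 — fails on parameter Z depressed (predicts parameter Z elevated, not parameter Z depressed)
(D) mechanism M4 — flag F2 raised +; signal on channel 1 +; parameter Z depressed -; signal on channel 2 +; flag F1 raised +; rate R increasing +; parameter Y elevated +; indicator I1 active +
No candidate is consistent with all observations.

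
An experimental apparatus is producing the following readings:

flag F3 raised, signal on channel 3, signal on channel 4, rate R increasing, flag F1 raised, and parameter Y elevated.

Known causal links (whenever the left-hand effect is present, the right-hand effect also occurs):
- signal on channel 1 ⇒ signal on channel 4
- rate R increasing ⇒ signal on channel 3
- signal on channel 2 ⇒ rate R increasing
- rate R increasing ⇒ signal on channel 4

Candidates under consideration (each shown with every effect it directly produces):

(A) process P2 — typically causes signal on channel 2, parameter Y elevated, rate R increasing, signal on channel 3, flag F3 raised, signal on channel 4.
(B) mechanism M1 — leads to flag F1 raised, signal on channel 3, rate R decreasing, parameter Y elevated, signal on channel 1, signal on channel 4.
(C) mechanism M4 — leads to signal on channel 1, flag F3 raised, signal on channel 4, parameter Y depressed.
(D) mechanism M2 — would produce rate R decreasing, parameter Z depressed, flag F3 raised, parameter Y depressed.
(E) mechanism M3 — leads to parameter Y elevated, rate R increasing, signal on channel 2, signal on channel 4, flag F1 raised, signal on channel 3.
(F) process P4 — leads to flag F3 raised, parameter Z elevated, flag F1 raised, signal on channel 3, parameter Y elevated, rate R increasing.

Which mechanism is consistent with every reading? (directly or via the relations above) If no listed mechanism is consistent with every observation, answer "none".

Per-candidate check:
(A) process P2 — flag F3 raised match; signal on channel 3 match; signal on channel 4 match; rate R increasing match; flag F1 raised miss; parameter Y elevated match
(B) mechanism M1 — fails on flag F3 raised, rate R increasing (predicts rate R decreasing, not rate R increasing)
(C) mechanism M4 — flag F3 raised match; signal on channel 3 miss; signal on channel 4 match; rate R increasing miss; flag F1 raised miss; parameter Y elevated miss
(D) mechanism M2 — fails on signal on channel 3, signal on channel 4, rate R increasing, flag F1 raised, parameter Y elevated (predicts rate R decreasing, not rate R increasing; predicts parameter Y depressed, not parameter Y elevated)
(E) mechanism M3 — flag F3 raised miss; signal on channel 3 match; signal on channel 4 match; rate R increasing match; flag F1 raised match; parameter Y elevated match
(F) process P4 — flag F3 raised match; signal on channel 3 match; signal on channel 4 match (through rate R increasing → signal on channel 4); rate R increasing match; flag F1 raised match; parameter Y elevated match
(F) alone accounts for all the evidence.

F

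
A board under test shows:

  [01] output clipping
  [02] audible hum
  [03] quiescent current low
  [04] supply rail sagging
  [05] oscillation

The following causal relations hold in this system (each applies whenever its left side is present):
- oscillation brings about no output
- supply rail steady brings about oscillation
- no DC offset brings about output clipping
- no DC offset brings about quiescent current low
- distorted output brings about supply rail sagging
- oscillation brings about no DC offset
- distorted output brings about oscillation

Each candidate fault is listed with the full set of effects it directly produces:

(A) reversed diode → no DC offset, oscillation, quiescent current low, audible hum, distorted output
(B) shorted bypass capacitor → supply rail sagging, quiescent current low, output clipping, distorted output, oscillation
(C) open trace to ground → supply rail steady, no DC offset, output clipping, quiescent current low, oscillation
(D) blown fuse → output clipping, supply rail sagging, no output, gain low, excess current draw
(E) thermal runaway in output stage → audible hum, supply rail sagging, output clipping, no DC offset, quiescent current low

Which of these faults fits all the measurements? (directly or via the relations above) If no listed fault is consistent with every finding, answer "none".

Testing each hypothesis:
(A) reversed diode — accounts for every observation (output clipping via no DC offset → output clipping)
(B) shorted bypass capacitor — output clipping ✓; audible hum ✗; quiescent current low ✓; supply rail sagging ✓; oscillation ✓
(C) open trace to ground — output clipping ✓; audible hum ✗; quiescent current low ✓; supply rail sagging ✗; oscillation ✓
(D) blown fuse — does not account for audible hum, quiescent current low, oscillation
(E) thermal runaway in output stage — output clipping ✓; audible hum ✓; quiescent current low ✓; supply rail sagging ✓; oscillation ✗
Only (A) is consistent with every observation.

A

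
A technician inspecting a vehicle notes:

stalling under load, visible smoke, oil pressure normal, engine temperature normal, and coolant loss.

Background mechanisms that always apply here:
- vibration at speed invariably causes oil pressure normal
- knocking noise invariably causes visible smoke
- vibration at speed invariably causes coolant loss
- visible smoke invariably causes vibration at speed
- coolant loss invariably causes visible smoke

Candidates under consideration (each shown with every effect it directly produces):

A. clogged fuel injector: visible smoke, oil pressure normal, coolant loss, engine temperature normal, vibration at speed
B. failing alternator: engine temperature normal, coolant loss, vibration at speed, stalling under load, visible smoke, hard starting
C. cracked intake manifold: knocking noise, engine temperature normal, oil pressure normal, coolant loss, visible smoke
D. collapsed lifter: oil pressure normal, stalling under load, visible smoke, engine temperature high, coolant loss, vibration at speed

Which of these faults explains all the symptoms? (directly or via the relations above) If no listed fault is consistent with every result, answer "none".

Checking each candidate against the observations:
(A) clogged fuel injector — stalling under load -; visible smoke +; oil pressure normal +; engine temperature normal +; coolant loss +
(B) failing alternator — stalling under load +; visible smoke +; oil pressure normal + (via vibration at speed → oil pressure normal); engine temperature normal +; coolant loss +
(C) cracked intake manifold — does not account for stalling under load
(D) collapsed lifter — fails on engine temperature normal (predicts engine temperature high, not engine temperature normal)
Only (B) is consistent with every observation.

B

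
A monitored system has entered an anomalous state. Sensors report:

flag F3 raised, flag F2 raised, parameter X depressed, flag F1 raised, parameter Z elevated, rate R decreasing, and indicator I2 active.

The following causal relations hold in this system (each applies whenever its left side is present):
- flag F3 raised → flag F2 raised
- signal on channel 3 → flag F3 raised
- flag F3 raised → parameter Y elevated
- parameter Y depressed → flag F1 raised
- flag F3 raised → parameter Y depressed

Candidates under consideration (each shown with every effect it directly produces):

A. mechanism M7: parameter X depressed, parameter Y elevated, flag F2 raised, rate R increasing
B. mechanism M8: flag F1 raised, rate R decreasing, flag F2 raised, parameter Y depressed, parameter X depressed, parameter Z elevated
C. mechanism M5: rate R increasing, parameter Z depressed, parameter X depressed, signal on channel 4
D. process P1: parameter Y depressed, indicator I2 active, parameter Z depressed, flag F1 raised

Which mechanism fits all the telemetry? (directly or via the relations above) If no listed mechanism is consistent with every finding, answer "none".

none

Testing each hypothesis:
(A) mechanism M7 — flag F3 raised miss; flag F2 raised match; parameter X depressed match; flag F1 raised miss; parameter Z elevated miss; rate R decreasing miss; indicator I2 active miss
(B) mechanism M8 — flag F3 raised miss; flag F2 raised match; parameter X depressed match; flag F1 raised match; parameter Z elevated match; rate R decreasing match; indicator I2 active miss
(C) mechanism M5 — flag F3 raised miss; flag F2 raised miss; parameter X depressed match; flag F1 raised miss; parameter Z elevated miss; rate R decreasing miss; indicator I2 active miss
(D) process P1 — fails on flag F3 raised, flag F2 raised, parameter X depressed, parameter Z elevated, rate R decreasing (predicts parameter Z depressed, not parameter Z elevated)
None of the listed candidates fits everything.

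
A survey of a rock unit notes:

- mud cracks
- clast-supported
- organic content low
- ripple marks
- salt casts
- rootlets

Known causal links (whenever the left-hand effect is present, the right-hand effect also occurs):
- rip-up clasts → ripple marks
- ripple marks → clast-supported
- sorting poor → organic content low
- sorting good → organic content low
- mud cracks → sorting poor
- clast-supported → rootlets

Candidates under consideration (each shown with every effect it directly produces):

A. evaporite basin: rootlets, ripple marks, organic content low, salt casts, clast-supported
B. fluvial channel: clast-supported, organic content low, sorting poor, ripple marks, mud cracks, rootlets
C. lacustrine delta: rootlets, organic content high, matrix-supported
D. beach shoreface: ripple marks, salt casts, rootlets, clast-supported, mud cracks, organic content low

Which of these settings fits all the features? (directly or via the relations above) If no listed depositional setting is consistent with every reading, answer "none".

Testing each hypothesis:
(A) evaporite basin — does not account for mud cracks
(B) fluvial channel — does not account for salt casts
(C) lacustrine delta — mud cracks NO; clast-supported NO; organic content low NO; ripple marks NO; salt casts NO; rootlets yes
(D) beach shoreface — accounts for every observation
(D) is the only candidate with no mismatches.

D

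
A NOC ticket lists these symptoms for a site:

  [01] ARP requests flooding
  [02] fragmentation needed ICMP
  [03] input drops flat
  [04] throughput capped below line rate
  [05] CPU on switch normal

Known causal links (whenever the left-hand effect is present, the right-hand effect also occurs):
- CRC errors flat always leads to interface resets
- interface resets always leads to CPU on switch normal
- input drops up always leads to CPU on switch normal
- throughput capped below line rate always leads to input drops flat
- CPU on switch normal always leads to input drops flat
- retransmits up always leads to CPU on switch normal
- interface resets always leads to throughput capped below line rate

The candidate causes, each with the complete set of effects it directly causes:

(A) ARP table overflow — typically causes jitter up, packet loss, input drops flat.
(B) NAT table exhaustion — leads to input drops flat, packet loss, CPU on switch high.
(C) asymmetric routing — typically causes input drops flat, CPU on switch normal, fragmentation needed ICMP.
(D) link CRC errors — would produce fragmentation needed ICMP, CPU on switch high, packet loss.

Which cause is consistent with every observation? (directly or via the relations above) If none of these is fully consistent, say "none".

none

Per-candidate check:
(A) ARP table overflow — does not account for ARP requests flooding, fragmentation needed ICMP, throughput capped below line rate, CPU on switch normal
(B) NAT table exhaustion — fails on ARP requests flooding, fragmentation needed ICMP, throughput capped below line rate, CPU on switch normal (predicts CPU on switch high, not CPU on switch normal)
(C) asymmetric routing — ARP requests flooding -; fragmentation needed ICMP +; input drops flat +; throughput capped below line rate -; CPU on switch normal +
(D) link CRC errors — fails on ARP requests flooding, input drops flat, throughput capped below line rate, CPU on switch normal (predicts CPU on switch high, not CPU on switch normal)
None of the listed candidates fits everything.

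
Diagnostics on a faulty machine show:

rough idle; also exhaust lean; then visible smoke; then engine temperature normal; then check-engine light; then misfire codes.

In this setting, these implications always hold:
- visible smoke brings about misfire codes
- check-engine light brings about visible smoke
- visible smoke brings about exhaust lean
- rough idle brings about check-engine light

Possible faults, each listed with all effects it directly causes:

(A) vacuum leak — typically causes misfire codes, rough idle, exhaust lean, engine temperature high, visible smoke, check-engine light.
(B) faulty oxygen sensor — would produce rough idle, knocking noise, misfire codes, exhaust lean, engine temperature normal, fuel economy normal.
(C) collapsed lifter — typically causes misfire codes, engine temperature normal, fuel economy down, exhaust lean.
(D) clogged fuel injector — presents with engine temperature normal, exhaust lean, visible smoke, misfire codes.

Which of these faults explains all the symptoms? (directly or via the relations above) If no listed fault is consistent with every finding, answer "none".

B

Checking each candidate against the observations:
(A) vacuum leak — rough idle yes; exhaust lean yes; visible smoke yes; engine temperature normal NO; check-engine light yes; misfire codes yes
(B) faulty oxygen sensor — rough idle yes; exhaust lean yes; visible smoke yes (via rough idle → check-engine light → visible smoke); engine temperature normal yes; check-engine light yes (via rough idle → check-engine light); misfire codes yes
(C) collapsed lifter — rough idle NO; exhaust lean yes; visible smoke NO; engine temperature normal yes; check-engine light NO; misfire codes yes
(D) clogged fuel injector — rough idle NO; exhaust lean yes; visible smoke yes; engine temperature normal yes; check-engine light NO; misfire codes yes
(B) alone accounts for all the evidence.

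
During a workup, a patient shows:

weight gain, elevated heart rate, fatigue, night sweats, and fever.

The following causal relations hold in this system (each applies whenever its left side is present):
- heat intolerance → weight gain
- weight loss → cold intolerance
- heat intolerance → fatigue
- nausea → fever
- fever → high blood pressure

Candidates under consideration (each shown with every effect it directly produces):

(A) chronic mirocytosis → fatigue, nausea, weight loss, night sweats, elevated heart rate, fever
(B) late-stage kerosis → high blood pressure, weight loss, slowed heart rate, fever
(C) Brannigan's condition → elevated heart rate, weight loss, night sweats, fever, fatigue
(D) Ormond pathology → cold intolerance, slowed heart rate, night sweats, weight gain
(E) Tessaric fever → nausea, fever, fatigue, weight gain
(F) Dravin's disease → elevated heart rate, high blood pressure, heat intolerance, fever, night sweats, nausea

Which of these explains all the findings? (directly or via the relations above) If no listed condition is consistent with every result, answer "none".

F

Testing each hypothesis:
(A) chronic mirocytosis — fails on weight gain (predicts weight loss, not weight gain)
(B) late-stage kerosis — weight gain ✗; elevated heart rate ✗; fatigue ✗; night sweats ✗; fever ✓
(C) Brannigan's condition — weight gain ✗; elevated heart rate ✓; fatigue ✓; night sweats ✓; fever ✓
(D) Ormond pathology — weight gain ✓; elevated heart rate ✗; fatigue ✗; night sweats ✓; fever ✗
(E) Tessaric fever — weight gain ✓; elevated heart rate ✗; fatigue ✓; night sweats ✗; fever ✓
(F) Dravin's disease — weight gain ✓ (through heat intolerance → weight gain); elevated heart rate ✓; fatigue ✓ (through heat intolerance → fatigue); night sweats ✓; fever ✓
(F) alone accounts for all the evidence.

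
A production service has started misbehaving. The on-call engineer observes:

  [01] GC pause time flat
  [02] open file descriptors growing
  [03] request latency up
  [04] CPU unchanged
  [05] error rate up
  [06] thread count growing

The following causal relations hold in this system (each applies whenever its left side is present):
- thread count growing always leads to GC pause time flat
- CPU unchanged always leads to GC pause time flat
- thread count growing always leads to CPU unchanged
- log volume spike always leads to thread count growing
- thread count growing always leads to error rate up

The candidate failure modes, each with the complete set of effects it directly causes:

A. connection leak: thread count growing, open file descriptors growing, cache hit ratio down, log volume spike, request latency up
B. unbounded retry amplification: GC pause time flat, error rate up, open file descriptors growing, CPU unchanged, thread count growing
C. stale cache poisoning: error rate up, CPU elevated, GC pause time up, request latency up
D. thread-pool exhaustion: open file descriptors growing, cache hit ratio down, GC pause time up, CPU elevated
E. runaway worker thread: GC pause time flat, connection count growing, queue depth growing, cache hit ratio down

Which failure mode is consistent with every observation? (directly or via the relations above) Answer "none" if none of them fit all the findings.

Checking each candidate against the observations:
(A) connection leak — accounts for every observation (GC pause time flat by thread count growing → GC pause time flat)
(B) unbounded retry amplification — GC pause time flat +; open file descriptors growing +; request latency up -; CPU unchanged +; error rate up +; thread count growing +
(C) stale cache poisoning — GC pause time flat -; open file descriptors growing -; request latency up +; CPU unchanged -; error rate up +; thread count growing -
(D) thread-pool exhaustion — GC pause time flat -; open file descriptors growing +; request latency up -; CPU unchanged -; error rate up -; thread count growing -
(E) runaway worker thread — GC pause time flat +; open file descriptors growing -; request latency up -; CPU unchanged -; error rate up -; thread count growing -
(A) is the only candidate with no mismatches.

A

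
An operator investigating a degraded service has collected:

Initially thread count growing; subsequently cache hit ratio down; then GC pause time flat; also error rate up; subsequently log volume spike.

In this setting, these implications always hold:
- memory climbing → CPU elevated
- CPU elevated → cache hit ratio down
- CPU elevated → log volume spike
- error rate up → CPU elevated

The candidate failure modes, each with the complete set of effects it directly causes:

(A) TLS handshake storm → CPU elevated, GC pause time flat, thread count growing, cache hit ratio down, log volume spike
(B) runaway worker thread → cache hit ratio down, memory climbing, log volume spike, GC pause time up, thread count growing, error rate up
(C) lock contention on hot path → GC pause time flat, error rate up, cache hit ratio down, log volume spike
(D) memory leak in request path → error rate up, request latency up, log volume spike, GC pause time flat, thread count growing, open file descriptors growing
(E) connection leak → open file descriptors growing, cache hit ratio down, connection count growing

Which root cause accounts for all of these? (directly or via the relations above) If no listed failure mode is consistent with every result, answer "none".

D

Checking each candidate against the observations:
(A) TLS handshake storm — thread count growing match; cache hit ratio down match; GC pause time flat match; error rate up miss; log volume spike match
(B) runaway worker thread — thread count growing match; cache hit ratio down match; GC pause time flat miss; error rate up match; log volume spike match
(C) lock contention on hot path — does not account for thread count growing
(D) memory leak in request path — accounts for every observation (cache hit ratio down by error rate up → CPU elevated → cache hit ratio down)
(E) connection leak — does not account for thread count growing, GC pause time flat, error rate up, log volume spike
(D) alone accounts for all the evidence.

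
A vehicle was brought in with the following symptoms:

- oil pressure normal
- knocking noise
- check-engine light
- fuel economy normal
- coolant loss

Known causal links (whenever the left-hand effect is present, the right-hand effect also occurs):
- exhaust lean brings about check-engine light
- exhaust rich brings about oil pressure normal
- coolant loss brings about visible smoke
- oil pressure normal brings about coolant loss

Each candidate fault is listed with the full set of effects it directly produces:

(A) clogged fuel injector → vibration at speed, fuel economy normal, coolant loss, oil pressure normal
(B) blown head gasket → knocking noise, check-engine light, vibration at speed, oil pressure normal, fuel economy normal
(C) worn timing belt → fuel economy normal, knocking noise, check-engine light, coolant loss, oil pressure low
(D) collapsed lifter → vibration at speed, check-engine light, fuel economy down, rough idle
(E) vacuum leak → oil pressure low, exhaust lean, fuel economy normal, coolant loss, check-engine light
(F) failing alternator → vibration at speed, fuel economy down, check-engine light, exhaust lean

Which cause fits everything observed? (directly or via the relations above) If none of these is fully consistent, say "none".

Checking each candidate against the observations:
(A) clogged fuel injector — does not account for knocking noise, check-engine light
(B) blown head gasket — oil pressure normal +; knocking noise +; check-engine light +; fuel economy normal +; coolant loss + (by oil pressure normal → coolant loss)
(C) worn timing belt — fails on oil pressure normal (predicts oil pressure low, not oil pressure normal)
(D) collapsed lifter — oil pressure normal -; knocking noise -; check-engine light +; fuel economy normal -; coolant loss -
(E) vacuum leak — fails on oil pressure normal, knocking noise (predicts oil pressure low, not oil pressure normal)
(F) failing alternator — oil pressure normal -; knocking noise -; check-engine light +; fuel economy normal -; coolant loss -
(B) is the only candidate with no mismatches.

B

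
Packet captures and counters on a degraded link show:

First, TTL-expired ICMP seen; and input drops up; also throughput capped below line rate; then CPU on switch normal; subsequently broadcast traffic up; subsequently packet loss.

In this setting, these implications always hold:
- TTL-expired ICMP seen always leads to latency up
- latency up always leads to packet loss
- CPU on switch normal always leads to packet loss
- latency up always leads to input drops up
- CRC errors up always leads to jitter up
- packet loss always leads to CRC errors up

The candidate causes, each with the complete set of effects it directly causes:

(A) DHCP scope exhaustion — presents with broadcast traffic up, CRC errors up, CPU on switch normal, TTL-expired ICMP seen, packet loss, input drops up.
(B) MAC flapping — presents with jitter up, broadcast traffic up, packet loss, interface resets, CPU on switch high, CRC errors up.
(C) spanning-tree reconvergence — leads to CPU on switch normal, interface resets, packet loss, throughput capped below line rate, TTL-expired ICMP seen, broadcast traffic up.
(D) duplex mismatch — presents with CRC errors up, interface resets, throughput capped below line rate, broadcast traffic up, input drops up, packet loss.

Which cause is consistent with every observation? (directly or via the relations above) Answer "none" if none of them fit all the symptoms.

For each candidate, compare predicted effects to what was observed:
(A) DHCP scope exhaustion — TTL-expired ICMP seen +; input drops up +; throughput capped below line rate -; CPU on switch normal +; broadcast traffic up +; packet loss +
(B) MAC flapping — fails on TTL-expired ICMP seen, input drops up, throughput capped below line rate, CPU on switch normal (predicts CPU on switch high, not CPU on switch normal)
(C) spanning-tree reconvergence — accounts for every observation (input drops up via TTL-expired ICMP seen → latency up → input drops up)
(D) duplex mismatch — does not account for TTL-expired ICMP seen, CPU on switch normal
(C) alone accounts for all the evidence.

C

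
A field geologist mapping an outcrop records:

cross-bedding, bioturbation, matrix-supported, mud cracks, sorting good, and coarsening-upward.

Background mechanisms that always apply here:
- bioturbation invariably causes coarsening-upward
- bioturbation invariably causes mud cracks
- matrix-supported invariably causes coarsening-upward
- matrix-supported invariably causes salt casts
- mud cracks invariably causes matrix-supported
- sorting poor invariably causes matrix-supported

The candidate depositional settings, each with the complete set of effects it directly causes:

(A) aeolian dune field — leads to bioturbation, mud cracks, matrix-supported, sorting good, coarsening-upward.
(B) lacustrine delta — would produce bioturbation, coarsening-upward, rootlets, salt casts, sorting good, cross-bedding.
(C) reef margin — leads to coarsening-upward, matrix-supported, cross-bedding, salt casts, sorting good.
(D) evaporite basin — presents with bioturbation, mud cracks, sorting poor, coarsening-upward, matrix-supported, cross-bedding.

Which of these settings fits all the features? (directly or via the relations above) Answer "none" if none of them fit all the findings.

B

For each candidate, compare predicted effects to what was observed:
(A) aeolian dune field — cross-bedding -; bioturbation +; matrix-supported +; mud cracks +; sorting good +; coarsening-upward +
(B) lacustrine delta — accounts for every observation (matrix-supported through bioturbation → mud cracks → matrix-supported)
(C) reef margin — does not account for bioturbation, mud cracks
(D) evaporite basin — cross-bedding +; bioturbation +; matrix-supported +; mud cracks +; sorting good -; coarsening-upward +
Only (B) is consistent with every observation.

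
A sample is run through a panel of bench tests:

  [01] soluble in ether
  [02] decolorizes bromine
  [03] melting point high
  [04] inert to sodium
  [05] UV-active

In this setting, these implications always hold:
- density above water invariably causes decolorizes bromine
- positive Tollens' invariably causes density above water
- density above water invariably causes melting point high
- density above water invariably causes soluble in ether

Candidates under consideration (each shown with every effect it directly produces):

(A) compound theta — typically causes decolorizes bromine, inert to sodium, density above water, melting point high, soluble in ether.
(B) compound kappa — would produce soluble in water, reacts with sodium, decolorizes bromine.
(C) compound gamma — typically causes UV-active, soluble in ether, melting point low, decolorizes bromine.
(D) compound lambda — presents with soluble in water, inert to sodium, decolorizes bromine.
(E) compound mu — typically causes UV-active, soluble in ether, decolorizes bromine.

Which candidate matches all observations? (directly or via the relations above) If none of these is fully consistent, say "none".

none

Checking each candidate against the observations:
(A) compound theta — does not account for UV-active
(B) compound kappa — soluble in ether ✗; decolorizes bromine ✓; melting point high ✗; inert to sodium ✗; UV-active ✗
(C) compound gamma — soluble in ether ✓; decolorizes bromine ✓; melting point high ✗; inert to sodium ✗; UV-active ✓
(D) compound lambda — soluble in ether ✗; decolorizes bromine ✓; melting point high ✗; inert to sodium ✓; UV-active ✗
(E) compound mu — soluble in ether ✓; decolorizes bromine ✓; melting point high ✗; inert to sodium ✗; UV-active ✓
No candidate is consistent with all observations.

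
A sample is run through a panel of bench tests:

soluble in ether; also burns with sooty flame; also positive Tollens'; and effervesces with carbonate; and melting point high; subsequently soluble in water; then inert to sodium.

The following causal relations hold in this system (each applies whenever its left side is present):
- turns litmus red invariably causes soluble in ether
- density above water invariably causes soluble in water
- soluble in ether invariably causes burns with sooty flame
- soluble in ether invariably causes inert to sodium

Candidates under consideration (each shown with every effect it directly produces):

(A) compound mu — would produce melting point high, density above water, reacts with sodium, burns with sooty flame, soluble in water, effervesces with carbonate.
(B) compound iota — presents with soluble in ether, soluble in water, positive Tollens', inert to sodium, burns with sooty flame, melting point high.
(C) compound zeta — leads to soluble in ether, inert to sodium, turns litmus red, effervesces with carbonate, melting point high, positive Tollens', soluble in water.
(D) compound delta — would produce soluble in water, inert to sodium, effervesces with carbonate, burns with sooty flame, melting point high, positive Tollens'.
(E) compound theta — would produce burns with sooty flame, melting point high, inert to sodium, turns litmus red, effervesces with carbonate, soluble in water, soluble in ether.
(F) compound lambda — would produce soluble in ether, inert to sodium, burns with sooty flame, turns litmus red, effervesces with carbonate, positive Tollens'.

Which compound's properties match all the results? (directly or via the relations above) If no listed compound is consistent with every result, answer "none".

C

For each candidate, compare predicted effects to what was observed:
(A) compound mu — fails on soluble in ether, positive Tollens', inert to sodium (predicts reacts with sodium, not inert to sodium)
(B) compound iota — does not account for effervesces with carbonate
(C) compound zeta — soluble in ether yes; burns with sooty flame yes (through soluble in ether → burns with sooty flame); positive Tollens' yes; effervesces with carbonate yes; melting point high yes; soluble in water yes; inert to sodium yes
(D) compound delta — does not account for soluble in ether
(E) compound theta — does not account for positive Tollens'
(F) compound lambda — soluble in ether yes; burns with sooty flame yes; positive Tollens' yes; effervesces with carbonate yes; melting point high NO; soluble in water NO; inert to sodium yes
(C) alone accounts for all the evidence.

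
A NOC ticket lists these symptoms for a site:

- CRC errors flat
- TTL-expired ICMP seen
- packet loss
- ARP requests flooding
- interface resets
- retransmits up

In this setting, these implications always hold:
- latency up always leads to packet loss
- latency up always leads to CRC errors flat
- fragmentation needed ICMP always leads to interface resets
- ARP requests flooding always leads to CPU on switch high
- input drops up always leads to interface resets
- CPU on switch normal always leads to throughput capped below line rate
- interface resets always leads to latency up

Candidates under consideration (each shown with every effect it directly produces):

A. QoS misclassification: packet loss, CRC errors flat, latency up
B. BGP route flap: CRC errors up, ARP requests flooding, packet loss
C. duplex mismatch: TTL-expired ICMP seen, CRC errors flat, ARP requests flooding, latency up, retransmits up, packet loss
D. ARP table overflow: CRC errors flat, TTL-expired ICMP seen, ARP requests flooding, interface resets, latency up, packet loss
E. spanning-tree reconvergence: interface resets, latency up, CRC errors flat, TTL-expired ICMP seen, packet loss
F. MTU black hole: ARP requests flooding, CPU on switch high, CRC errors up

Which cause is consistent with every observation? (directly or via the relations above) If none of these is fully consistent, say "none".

Testing each hypothesis:
(A) QoS misclassification — CRC errors flat +; TTL-expired ICMP seen -; packet loss +; ARP requests flooding -; interface resets -; retransmits up -
(B) BGP route flap — CRC errors flat -; TTL-expired ICMP seen -; packet loss +; ARP requests flooding +; interface resets -; retransmits up -
(C) duplex mismatch — CRC errors flat +; TTL-expired ICMP seen +; packet loss +; ARP requests flooding +; interface resets -; retransmits up +
(D) ARP table overflow — CRC errors flat +; TTL-expired ICMP seen +; packet loss +; ARP requests flooding +; interface resets +; retransmits up -
(E) spanning-tree reconvergence — CRC errors flat +; TTL-expired ICMP seen +; packet loss +; ARP requests flooding -; interface resets +; retransmits up -
(F) MTU black hole — CRC errors flat -; TTL-expired ICMP seen -; packet loss -; ARP requests flooding +; interface resets -; retransmits up -
None of the listed candidates fits everything.

none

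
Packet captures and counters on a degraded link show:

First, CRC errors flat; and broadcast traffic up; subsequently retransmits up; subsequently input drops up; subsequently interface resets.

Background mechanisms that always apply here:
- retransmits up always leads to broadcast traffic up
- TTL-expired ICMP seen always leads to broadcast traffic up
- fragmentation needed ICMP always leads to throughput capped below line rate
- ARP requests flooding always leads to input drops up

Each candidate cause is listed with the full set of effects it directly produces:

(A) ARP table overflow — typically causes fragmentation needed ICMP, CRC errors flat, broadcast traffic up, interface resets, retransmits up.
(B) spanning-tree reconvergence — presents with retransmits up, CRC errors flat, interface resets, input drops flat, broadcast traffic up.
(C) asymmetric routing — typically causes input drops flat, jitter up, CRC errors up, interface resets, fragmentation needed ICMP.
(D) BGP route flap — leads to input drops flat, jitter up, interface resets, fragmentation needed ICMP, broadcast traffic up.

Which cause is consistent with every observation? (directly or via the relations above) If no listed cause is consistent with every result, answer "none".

For each candidate, compare predicted effects to what was observed:
(A) ARP table overflow — CRC errors flat ✓; broadcast traffic up ✓; retransmits up ✓; input drops up ✗; interface resets ✓
(B) spanning-tree reconvergence — CRC errors flat ✓; broadcast traffic up ✓; retransmits up ✓; input drops up ✗; interface resets ✓
(C) asymmetric routing — CRC errors flat ✗; broadcast traffic up ✗; retransmits up ✗; input drops up ✗; interface resets ✓
(D) BGP route flap — fails on CRC errors flat, retransmits up, input drops up (predicts input drops flat, not input drops up)
None of the listed candidates fits everything.

none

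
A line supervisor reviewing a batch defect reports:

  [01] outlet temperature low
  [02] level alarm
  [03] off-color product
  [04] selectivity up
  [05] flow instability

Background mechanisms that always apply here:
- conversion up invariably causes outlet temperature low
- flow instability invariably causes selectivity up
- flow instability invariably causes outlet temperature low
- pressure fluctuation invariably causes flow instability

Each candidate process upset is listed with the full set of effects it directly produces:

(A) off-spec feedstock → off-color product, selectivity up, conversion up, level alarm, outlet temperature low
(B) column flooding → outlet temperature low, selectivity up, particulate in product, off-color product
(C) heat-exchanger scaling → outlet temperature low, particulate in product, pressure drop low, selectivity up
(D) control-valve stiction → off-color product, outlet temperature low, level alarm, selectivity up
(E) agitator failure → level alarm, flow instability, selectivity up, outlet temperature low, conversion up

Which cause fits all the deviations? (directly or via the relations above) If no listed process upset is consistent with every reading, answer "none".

none

Checking each candidate against the observations:
(A) off-spec feedstock — outlet temperature low +; level alarm +; off-color product +; selectivity up +; flow instability -
(B) column flooding — does not account for level alarm, flow instability
(C) heat-exchanger scaling — does not account for level alarm, off-color product, flow instability
(D) control-valve stiction — does not account for flow instability
(E) agitator failure — does not account for off-color product
None of the listed candidates fits everything.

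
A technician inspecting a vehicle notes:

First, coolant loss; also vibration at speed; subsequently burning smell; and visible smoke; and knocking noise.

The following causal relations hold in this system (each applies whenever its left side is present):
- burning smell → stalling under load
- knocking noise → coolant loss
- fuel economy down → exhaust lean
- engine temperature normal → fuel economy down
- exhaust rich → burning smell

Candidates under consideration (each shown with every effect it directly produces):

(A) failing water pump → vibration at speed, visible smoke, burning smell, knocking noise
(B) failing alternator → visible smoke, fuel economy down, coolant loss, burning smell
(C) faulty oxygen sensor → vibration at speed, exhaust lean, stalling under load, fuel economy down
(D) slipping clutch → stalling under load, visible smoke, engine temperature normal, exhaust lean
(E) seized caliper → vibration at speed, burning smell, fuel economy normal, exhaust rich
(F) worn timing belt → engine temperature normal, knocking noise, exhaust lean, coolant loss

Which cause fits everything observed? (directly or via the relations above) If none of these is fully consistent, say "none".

Per-candidate check:
(A) failing water pump — coolant loss match (by knocking noise → coolant loss); vibration at speed match; burning smell match; visible smoke match; knocking noise match
(B) failing alternator — coolant loss match; vibration at speed miss; burning smell match; visible smoke match; knocking noise miss
(C) faulty oxygen sensor — does not account for coolant loss, burning smell, visible smoke, knocking noise
(D) slipping clutch — coolant loss miss; vibration at speed miss; burning smell miss; visible smoke match; knocking noise miss
(E) seized caliper — does not account for coolant loss, visible smoke, knocking noise
(F) worn timing belt — does not account for vibration at speed, burning smell, visible smoke
Only (A) is consistent with every observation.

A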